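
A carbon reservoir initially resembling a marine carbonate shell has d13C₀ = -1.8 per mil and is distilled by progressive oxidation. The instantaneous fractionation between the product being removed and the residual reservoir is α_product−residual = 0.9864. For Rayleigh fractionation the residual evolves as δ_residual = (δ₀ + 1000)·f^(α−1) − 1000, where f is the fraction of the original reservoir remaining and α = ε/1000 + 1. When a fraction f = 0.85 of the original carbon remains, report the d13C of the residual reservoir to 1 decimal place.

Rayleigh residual: δ_res = (δ₀ + 1000)·f^(α−1) − 1000
α − 1 = -0.01360
f^(α−1) = 0.85^(-0.01360) = 1.002213
δ_res = (-1.8 + 1000) × 1.002213 − 1000 = 1000.409 − 1000 = 0.41 per mil

0.4 per mil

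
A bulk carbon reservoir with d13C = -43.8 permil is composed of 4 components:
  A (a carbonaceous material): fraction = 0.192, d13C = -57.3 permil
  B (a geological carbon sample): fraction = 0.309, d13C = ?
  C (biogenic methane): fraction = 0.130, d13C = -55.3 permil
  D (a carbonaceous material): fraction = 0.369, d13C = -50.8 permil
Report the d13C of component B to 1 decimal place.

-22.2 permil

Isotope mass balance: δ_bulk = Σ fᵢ·δᵢ.
-43.8 = 0.192×(-57.3) + 0.309×δ_B + 0.130×(-55.3) + 0.369×(-50.8)
0.309·δ_B = -43.8 − (-36.936) = -6.864
δ_B = -6.864 / 0.309 = -22.21 permil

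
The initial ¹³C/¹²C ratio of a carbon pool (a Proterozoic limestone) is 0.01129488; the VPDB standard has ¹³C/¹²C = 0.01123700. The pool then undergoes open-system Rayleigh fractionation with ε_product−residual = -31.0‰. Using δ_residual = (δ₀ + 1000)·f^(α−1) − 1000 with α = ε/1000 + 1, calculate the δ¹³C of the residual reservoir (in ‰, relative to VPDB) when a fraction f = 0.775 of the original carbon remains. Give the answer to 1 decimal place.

δ₀ = (0.01129488/0.01123700 − 1)×1000 = (1.005151 − 1)×1000 = 5.151‰
α − 1 = ε/1000 = -0.0310
f^(α−1) = 0.775^(-0.0310) = 1.007933
δ_res = (5.151 + 1000) × 1.007933 − 1000 = 1013.125 − 1000 = 13.12‰

13.1‰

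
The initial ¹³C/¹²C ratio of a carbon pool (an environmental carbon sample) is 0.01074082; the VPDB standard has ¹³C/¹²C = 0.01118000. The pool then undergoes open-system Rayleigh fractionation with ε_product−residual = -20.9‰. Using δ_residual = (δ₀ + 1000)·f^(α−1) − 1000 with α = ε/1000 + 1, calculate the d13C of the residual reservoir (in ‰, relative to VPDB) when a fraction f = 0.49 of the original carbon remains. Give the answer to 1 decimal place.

δ₀ = (0.01074082/0.01118000 − 1)×1000 = (0.960717 − 1)×1000 = -39.283‰
α − 1 = ε/1000 = -0.0209
f^(α−1) = 0.49^(-0.0209) = 1.015021
δ_res = (-39.283 + 1000) × 1.015021 − 1000 = 975.148 − 1000 = -24.85‰

-24.9‰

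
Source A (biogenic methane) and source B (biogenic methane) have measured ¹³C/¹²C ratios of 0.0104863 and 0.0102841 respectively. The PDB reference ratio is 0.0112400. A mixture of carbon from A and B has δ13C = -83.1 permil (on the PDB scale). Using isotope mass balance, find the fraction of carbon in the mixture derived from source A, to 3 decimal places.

δ_A = (0.0104863/0.0112400 − 1)×1000 = (0.932945 − 1)×1000 = -67.055 permil
δ_B = (0.0102841/0.0112400 − 1)×1000 = (0.914956 − 1)×1000 = -85.044 permil
f_A = (δ_mix − δ_B)/(δ_A − δ_B) = (-83.1 − (-85.044))/(-67.055 − (-85.044))
f_A = 1.944 / 17.989 = 0.1081

0.108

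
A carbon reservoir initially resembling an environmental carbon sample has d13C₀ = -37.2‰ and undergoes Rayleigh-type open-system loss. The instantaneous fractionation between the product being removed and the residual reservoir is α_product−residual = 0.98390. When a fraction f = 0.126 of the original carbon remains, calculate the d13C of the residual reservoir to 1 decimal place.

-4.5‰

Rayleigh residual: δ_res = (δ₀ + 1000)·f^(α−1) − 1000
α − 1 = -0.01610
f^(α−1) = 0.126^(-0.01610) = 1.033913
δ_res = (-37.2 + 1000) × 1.033913 − 1000 = 995.452 − 1000 = -4.55‰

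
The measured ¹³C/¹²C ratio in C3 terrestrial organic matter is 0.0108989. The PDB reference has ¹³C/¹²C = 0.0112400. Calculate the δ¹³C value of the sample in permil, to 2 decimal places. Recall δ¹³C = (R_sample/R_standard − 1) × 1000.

-30.35 permil

δ¹³C = (R_sample / R_standard − 1) × 1000
R_sample / R_standard = 0.0108989 / 0.0112400 = 0.969653
δ¹³C = (0.969653 − 1) × 1000 = -30.347 permil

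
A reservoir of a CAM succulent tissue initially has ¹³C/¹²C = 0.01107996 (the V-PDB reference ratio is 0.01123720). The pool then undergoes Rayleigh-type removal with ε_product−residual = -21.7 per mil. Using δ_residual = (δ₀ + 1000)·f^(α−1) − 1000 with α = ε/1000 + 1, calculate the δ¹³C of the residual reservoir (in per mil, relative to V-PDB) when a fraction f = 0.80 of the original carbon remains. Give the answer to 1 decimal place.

-9.2 per mil

δ₀ = (0.01107996/0.01123720 − 1)×1000 = (0.986007 − 1)×1000 = -13.993 per mil
α − 1 = ε/1000 = -0.0217
f^(α−1) = 0.80^(-0.0217) = 1.004854
δ_res = (-13.993 + 1000) × 1.004854 − 1000 = 990.793 − 1000 = -9.21 per mil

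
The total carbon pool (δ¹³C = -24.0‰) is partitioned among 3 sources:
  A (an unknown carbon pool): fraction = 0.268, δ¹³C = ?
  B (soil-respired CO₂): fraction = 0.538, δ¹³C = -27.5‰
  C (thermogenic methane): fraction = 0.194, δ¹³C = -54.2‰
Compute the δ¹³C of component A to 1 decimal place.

Isotope mass balance: δ_bulk = Σ fᵢ·δᵢ.
-24.0 = 0.268×δ_A + 0.538×(-27.5) + 0.194×(-54.2)
0.268·δ_A = -24.0 − (-25.310) = 1.310
δ_A = 1.310 / 0.268 = 4.89‰

4.9‰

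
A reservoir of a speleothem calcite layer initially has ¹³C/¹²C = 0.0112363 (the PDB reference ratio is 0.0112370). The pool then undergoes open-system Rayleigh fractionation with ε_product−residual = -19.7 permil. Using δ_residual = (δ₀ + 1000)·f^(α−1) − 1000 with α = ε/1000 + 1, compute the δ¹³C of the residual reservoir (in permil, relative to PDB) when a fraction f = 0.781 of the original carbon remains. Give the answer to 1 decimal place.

δ₀ = (0.0112363/0.0112370 − 1)×1000 = (0.999938 − 1)×1000 = -0.062 permil
α − 1 = ε/1000 = -0.0197
f^(α−1) = 0.781^(-0.0197) = 1.004881
δ_res = (-0.062 + 1000) × 1.004881 − 1000 = 1004.819 − 1000 = 4.82 permil

4.8 permil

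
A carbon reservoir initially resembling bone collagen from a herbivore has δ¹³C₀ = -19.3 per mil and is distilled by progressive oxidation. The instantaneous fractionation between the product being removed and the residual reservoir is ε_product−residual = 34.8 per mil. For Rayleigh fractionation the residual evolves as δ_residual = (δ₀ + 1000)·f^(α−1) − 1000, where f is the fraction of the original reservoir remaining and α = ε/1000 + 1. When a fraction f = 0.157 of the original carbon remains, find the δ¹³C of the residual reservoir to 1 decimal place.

Rayleigh residual: δ_res = (δ₀ + 1000)·f^(α−1) − 1000
α = ε/1000 + 1 = 1.03480, so α − 1 = 0.03480
f^(α−1) = 0.157^(0.03480) = 0.937599
δ_res = (-19.3 + 1000) × 0.937599 − 1000 = 919.504 − 1000 = -80.50 per mil

-80.5 per mil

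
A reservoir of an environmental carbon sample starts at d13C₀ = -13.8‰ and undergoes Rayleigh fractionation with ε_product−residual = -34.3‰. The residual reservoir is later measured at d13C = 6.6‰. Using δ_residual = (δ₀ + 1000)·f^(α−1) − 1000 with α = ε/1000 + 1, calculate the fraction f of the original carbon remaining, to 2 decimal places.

0.55

α − 1 = ε/1000 = -0.0343
(δ_res + 1000)/(δ₀ + 1000) = (6.6 + 1000)/(-13.8 + 1000) = 1006.6/986.2 = 1.020685
f = 1.020685^(1/-0.0343) = exp(ln(1.020685)/-0.0343) = exp(0.02047/-0.0343)
f = exp(-0.5969) = 0.5505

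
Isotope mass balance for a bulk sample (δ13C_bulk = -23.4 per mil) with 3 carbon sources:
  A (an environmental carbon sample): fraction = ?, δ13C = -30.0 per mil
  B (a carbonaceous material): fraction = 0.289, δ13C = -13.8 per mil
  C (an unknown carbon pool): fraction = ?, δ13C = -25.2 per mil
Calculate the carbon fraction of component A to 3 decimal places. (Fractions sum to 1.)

Let f_A and f_C be the unknown fractions; fractions sum to 1 so f_A + f_C = 0.711.
Mass balance: Σ fᵢ·δᵢ = δ_bulk ⇒ f_A·(-30.0) + f_C·(-25.2) = -23.4 − (-3.988) = -19.412
Substitute f_C = 0.711 − f_A:
f_A·(-30.0 − -25.2) = -19.412 − 0.711×(-25.2) = -1.495
f_A = -1.495 / -4.8 = 0.3114

0.311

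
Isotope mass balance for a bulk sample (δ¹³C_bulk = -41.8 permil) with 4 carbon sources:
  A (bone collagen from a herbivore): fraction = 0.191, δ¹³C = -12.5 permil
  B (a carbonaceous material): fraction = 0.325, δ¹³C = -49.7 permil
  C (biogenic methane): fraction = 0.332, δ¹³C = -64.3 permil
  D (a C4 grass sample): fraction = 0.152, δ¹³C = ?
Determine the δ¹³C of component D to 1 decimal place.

-12.6 permil

Isotope mass balance: δ_bulk = Σ fᵢ·δᵢ.
-41.8 = 0.191×(-12.5) + 0.325×(-49.7) + 0.332×(-64.3) + 0.152×δ_D
0.152·δ_D = -41.8 − (-39.888) = -1.912
δ_D = -1.912 / 0.152 = -12.58 permil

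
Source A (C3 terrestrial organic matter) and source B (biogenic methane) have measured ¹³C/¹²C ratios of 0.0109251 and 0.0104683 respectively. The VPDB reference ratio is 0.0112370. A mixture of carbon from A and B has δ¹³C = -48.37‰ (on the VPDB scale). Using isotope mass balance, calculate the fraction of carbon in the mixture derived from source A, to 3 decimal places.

0.493

δ_A = (0.0109251/0.0112370 − 1)×1000 = (0.972243 − 1)×1000 = -27.757‰
δ_B = (0.0104683/0.0112370 − 1)×1000 = (0.931592 − 1)×1000 = -68.408‰
f_A = (δ_mix − δ_B)/(δ_A − δ_B) = (-48.37 − (-68.408))/(-27.757 − (-68.408))
f_A = 20.038 / 40.651 = 0.4929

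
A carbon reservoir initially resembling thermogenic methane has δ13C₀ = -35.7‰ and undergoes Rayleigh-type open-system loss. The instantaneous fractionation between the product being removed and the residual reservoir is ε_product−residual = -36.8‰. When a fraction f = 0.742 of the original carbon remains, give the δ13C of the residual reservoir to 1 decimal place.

-25.1‰

Rayleigh residual: δ_res = (δ₀ + 1000)·f^(α−1) − 1000
α = ε/1000 + 1 = 0.96320, so α − 1 = -0.03680
f^(α−1) = 0.742^(-0.03680) = 1.011042
δ_res = (-35.7 + 1000) × 1.011042 − 1000 = 974.948 − 1000 = -25.05‰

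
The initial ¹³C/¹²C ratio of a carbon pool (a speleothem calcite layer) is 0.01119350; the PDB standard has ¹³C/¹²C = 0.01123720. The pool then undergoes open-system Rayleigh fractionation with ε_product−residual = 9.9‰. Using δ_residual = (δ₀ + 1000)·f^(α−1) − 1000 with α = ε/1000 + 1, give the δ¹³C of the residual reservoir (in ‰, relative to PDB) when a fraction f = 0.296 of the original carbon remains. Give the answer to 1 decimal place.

-15.8‰

δ₀ = (0.01119350/0.01123720 − 1)×1000 = (0.996111 − 1)×1000 = -3.889‰
α − 1 = ε/1000 = 0.0099
f^(α−1) = 0.296^(0.0099) = 0.988020
δ_res = (-3.889 + 1000) × 0.988020 − 1000 = 984.178 − 1000 = -15.82‰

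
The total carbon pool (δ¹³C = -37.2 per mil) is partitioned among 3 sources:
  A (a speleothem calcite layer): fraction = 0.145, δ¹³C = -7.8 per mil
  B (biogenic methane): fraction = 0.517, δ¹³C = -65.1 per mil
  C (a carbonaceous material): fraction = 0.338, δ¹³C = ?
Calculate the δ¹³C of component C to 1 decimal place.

-7.1 per mil

Isotope mass balance: δ_bulk = Σ fᵢ·δᵢ.
-37.2 = 0.145×(-7.8) + 0.517×(-65.1) + 0.338×δ_C
0.338·δ_C = -37.2 − (-34.788) = -2.412
δ_C = -2.412 / 0.338 = -7.14 per mil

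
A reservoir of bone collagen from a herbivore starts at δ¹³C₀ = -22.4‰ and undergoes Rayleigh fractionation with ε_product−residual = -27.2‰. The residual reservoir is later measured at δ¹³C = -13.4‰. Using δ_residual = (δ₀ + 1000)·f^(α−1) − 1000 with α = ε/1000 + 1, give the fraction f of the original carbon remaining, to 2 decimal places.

0.71

α − 1 = ε/1000 = -0.0272
(δ_res + 1000)/(δ₀ + 1000) = (-13.4 + 1000)/(-22.4 + 1000) = 986.6/977.6 = 1.009206
f = 1.009206^(1/-0.0272) = exp(ln(1.009206)/-0.0272) = exp(0.00916/-0.0272)
f = exp(-0.3369) = 0.7140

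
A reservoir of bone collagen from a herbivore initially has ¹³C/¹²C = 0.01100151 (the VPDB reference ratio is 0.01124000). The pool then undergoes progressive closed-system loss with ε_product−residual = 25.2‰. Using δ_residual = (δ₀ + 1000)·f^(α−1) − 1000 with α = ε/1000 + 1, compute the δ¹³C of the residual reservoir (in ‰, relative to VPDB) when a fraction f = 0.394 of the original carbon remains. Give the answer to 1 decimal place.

-43.9‰

δ₀ = (0.01100151/0.01124000 − 1)×1000 = (0.978782 − 1)×1000 = -21.218‰
α − 1 = ε/1000 = 0.0252
f^(α−1) = 0.394^(0.0252) = 0.976802
δ_res = (-21.218 + 1000) × 0.976802 − 1000 = 956.076 − 1000 = -43.92‰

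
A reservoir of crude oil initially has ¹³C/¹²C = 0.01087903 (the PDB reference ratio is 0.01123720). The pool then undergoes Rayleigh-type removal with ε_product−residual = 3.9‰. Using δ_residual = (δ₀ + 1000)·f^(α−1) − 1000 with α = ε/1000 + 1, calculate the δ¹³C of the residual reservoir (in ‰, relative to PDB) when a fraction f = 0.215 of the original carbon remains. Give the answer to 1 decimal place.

δ₀ = (0.01087903/0.01123720 − 1)×1000 = (0.968126 − 1)×1000 = -31.874‰
α − 1 = ε/1000 = 0.0039
f^(α−1) = 0.215^(0.0039) = 0.994023
δ_res = (-31.874 + 1000) × 0.994023 − 1000 = 962.340 − 1000 = -37.66‰

-37.7‰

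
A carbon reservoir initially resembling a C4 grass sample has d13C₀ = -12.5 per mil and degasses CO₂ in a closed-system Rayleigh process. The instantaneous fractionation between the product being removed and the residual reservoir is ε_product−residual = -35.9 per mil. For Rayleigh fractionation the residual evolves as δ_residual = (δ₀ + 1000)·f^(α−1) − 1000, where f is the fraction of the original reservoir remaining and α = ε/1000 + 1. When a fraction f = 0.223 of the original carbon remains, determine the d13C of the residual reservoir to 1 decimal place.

42.2 per mil

Rayleigh residual: δ_res = (δ₀ + 1000)·f^(α−1) − 1000
α = ε/1000 + 1 = 0.96410, so α − 1 = -0.03590
f^(α−1) = 0.223^(-0.03590) = 1.055348
δ_res = (-12.5 + 1000) × 1.055348 − 1000 = 1042.157 − 1000 = 42.16 per mil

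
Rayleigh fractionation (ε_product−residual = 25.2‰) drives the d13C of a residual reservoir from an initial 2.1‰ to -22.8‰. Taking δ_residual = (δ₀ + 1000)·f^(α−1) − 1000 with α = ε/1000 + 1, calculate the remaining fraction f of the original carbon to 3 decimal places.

α − 1 = ε/1000 = 0.0252
(δ_res + 1000)/(δ₀ + 1000) = (-22.8 + 1000)/(2.1 + 1000) = 977.2/1002.1 = 0.975152
f = 0.975152^(1/0.0252) = exp(ln(0.975152)/0.0252) = exp(-0.02516/0.0252)
f = exp(-0.9985) = 0.3684

0.368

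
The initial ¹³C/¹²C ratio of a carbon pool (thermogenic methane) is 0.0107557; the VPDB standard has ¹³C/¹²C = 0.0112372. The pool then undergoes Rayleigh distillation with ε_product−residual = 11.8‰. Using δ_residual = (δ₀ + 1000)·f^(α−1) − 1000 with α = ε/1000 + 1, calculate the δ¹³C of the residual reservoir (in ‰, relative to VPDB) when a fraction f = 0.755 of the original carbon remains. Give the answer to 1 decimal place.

δ₀ = (0.0107557/0.0112372 − 1)×1000 = (0.957151 − 1)×1000 = -42.849‰
α − 1 = ε/1000 = 0.0118
f^(α−1) = 0.755^(0.0118) = 0.996689
δ_res = (-42.849 + 1000) × 0.996689 − 1000 = 953.982 − 1000 = -46.02‰

-46.0‰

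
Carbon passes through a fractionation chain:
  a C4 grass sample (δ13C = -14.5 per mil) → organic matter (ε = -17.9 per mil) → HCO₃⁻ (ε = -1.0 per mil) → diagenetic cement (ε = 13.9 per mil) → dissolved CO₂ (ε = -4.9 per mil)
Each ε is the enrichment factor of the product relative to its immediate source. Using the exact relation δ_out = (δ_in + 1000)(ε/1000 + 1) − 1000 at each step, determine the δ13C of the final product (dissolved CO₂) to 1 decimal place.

step 1: δ = (-14.50 + 1000)·(-17.9/1000 + 1) − 1000 = -32.14 per mil
step 2: δ = (-32.14 + 1000)·(-1.0/1000 + 1) − 1000 = -33.11 per mil
step 3: δ = (-33.11 + 1000)·(13.9/1000 + 1) − 1000 = -19.67 per mil
step 4: δ = (-19.67 + 1000)·(-4.9/1000 + 1) − 1000 = -24.47 per mil

-24.5 per mil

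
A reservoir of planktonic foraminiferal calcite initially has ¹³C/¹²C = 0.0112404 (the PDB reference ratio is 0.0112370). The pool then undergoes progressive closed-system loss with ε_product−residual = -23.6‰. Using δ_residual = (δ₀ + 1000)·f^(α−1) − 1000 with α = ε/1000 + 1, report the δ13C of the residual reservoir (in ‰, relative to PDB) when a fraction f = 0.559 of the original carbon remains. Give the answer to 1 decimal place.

δ₀ = (0.0112404/0.0112370 − 1)×1000 = (1.000303 − 1)×1000 = 0.303‰
α − 1 = ε/1000 = -0.0236
f^(α−1) = 0.559^(-0.0236) = 1.013821
δ_res = (0.303 + 1000) × 1.013821 − 1000 = 1014.127 − 1000 = 14.13‰

14.1‰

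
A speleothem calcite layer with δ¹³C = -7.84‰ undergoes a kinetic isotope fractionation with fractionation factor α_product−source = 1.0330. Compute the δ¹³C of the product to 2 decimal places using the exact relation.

δ_product = (δ_source + 1000)·α − 1000
δ_product = (-7.84 + 1000) × 1.0330 − 1000
δ_product = 1024.901 − 1000 = 24.901‰

24.90‰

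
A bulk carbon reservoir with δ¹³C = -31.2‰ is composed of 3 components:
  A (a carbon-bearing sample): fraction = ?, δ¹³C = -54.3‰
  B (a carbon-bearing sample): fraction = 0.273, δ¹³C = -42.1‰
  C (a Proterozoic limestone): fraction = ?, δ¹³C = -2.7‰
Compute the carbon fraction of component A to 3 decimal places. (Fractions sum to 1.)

Let f_A and f_C be the unknown fractions; fractions sum to 1 so f_A + f_C = 0.727.
Mass balance: Σ fᵢ·δᵢ = δ_bulk ⇒ f_A·(-54.3) + f_C·(-2.7) = -31.2 − (-11.493) = -19.707
Substitute f_C = 0.727 − f_A:
f_A·(-54.3 − -2.7) = -19.707 − 0.727×(-2.7) = -17.744
f_A = -17.744 / -51.6 = 0.3439

0.344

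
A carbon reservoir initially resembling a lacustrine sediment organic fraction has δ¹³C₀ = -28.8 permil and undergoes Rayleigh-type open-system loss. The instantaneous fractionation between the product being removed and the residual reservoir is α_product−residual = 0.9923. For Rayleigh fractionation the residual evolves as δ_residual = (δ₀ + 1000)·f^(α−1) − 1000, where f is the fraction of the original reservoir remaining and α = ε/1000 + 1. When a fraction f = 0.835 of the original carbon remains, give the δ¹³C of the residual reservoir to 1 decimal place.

Rayleigh residual: δ_res = (δ₀ + 1000)·f^(α−1) − 1000
α − 1 = -0.00770
f^(α−1) = 0.835^(-0.00770) = 1.001389
δ_res = (-28.8 + 1000) × 1.001389 − 1000 = 972.549 − 1000 = -27.45 permil

-27.5 permil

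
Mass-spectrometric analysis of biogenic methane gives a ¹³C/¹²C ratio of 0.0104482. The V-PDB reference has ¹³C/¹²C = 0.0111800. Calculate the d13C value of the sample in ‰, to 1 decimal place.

-65.5‰

d13C = (R_sample / R_standard − 1) × 1000
R_sample / R_standard = 0.0104482 / 0.0111800 = 0.934544
d13C = (0.934544 − 1) × 1000 = -65.46‰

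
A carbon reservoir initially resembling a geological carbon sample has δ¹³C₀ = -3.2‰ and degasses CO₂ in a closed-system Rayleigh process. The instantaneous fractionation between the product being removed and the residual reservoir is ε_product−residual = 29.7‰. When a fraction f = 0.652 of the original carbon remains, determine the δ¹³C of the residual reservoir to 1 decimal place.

-15.8‰

Rayleigh residual: δ_res = (δ₀ + 1000)·f^(α−1) − 1000
α = ε/1000 + 1 = 1.02970, so α − 1 = 0.02970
f^(α−1) = 0.652^(0.02970) = 0.987377
δ_res = (-3.2 + 1000) × 0.987377 − 1000 = 984.218 − 1000 = -15.78‰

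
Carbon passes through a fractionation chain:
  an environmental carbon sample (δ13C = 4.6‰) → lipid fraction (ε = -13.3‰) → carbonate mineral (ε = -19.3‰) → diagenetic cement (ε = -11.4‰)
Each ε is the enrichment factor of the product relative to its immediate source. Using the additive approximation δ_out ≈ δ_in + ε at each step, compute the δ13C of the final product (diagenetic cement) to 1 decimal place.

step 1: δ ≈ 4.6 + (-13.3) = -8.7‰
step 2: δ ≈ -8.7 + (-19.3) = -28.0‰
step 3: δ ≈ -28.0 + (-11.4) = -39.4‰

-39.4‰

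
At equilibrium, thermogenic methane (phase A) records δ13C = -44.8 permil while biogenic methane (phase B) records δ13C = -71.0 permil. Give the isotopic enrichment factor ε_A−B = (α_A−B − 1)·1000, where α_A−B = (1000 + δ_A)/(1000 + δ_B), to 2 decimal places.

28.20 permil

α_A−B = (1000 + -44.8) / (1000 + -71.0) = 955.2 / 929.0 = 1.028202
ε_A−B = (1.028202 − 1) × 1000 = 28.202 permil
(The approximation ε ≈ δ_A − δ_B would give 26.2 permil.)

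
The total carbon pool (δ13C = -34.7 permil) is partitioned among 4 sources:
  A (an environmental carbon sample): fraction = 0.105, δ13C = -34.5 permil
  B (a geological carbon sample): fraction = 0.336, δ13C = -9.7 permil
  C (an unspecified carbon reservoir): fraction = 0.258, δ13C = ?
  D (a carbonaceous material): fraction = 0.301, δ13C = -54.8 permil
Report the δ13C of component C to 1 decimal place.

Isotope mass balance: δ_bulk = Σ fᵢ·δᵢ.
-34.7 = 0.105×(-34.5) + 0.336×(-9.7) + 0.258×δ_C + 0.301×(-54.8)
0.258·δ_C = -34.7 − (-23.376) = -11.324
δ_C = -11.324 / 0.258 = -43.89 permil

-43.9 permil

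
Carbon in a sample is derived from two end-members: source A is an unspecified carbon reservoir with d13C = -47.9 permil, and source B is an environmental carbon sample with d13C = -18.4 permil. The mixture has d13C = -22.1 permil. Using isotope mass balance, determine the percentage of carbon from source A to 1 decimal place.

12.5%

δ_mix = f_A·δ_A + (1 − f_A)·δ_B  ⇒  f_A = (δ_mix − δ_B)/(δ_A − δ_B)
f_A = (-22.1 − (-18.4)) / (-47.9 − (-18.4))
f_A = -3.7 / -29.5 = 0.1254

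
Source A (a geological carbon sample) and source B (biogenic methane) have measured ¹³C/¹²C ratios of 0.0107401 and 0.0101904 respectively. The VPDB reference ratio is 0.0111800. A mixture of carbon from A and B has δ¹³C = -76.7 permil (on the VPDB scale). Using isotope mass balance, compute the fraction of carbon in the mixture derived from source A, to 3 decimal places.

0.240

δ_A = (0.0107401/0.0111800 − 1)×1000 = (0.960653 − 1)×1000 = -39.347 permil
δ_B = (0.0101904/0.0111800 − 1)×1000 = (0.911485 − 1)×1000 = -88.515 permil
f_A = (δ_mix − δ_B)/(δ_A − δ_B) = (-76.7 − (-88.515))/(-39.347 − (-88.515))
f_A = 11.815 / 49.168 = 0.2403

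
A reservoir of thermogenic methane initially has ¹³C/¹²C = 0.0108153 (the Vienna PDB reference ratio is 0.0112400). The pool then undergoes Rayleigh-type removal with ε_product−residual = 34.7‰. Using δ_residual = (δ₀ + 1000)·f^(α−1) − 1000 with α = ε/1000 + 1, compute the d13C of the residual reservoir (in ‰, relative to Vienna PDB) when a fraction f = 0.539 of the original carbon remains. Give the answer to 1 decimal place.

-58.2‰

δ₀ = (0.0108153/0.0112400 − 1)×1000 = (0.962215 − 1)×1000 = -37.785‰
α − 1 = ε/1000 = 0.0347
f^(α−1) = 0.539^(0.0347) = 0.978782
δ_res = (-37.785 + 1000) × 0.978782 − 1000 = 941.799 − 1000 = -58.20‰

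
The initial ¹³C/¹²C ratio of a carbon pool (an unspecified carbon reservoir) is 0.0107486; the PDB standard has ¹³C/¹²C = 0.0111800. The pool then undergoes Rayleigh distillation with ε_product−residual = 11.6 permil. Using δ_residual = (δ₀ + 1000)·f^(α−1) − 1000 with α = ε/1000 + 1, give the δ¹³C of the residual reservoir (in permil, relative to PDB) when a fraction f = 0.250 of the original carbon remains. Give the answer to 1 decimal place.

δ₀ = (0.0107486/0.0111800 − 1)×1000 = (0.961413 − 1)×1000 = -38.587 permil
α − 1 = ε/1000 = 0.0116
f^(α−1) = 0.250^(0.0116) = 0.984048
δ_res = (-38.587 + 1000) × 0.984048 − 1000 = 946.076 − 1000 = -53.92 permil

-53.9 permil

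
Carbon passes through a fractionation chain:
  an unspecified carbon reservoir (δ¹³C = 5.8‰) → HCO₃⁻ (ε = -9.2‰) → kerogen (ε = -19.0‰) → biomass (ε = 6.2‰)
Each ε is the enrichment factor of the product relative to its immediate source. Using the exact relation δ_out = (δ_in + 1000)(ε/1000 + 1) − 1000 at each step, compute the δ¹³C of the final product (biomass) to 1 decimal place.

step 1: δ = (5.80 + 1000)·(-9.2/1000 + 1) − 1000 = -3.45‰
step 2: δ = (-3.45 + 1000)·(-19.0/1000 + 1) − 1000 = -22.39‰
step 3: δ = (-22.39 + 1000)·(6.2/1000 + 1) − 1000 = -16.33‰

-16.3‰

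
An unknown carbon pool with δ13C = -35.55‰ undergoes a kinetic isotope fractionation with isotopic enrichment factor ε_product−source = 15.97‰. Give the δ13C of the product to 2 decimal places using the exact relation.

-20.15‰

Exactly, δ_product = (δ_source + 1000)·(ε/1000 + 1) − 1000.
δ_product = (-35.55 + 1000) × (15.97/1000 + 1) − 1000
δ_product = -20.148‰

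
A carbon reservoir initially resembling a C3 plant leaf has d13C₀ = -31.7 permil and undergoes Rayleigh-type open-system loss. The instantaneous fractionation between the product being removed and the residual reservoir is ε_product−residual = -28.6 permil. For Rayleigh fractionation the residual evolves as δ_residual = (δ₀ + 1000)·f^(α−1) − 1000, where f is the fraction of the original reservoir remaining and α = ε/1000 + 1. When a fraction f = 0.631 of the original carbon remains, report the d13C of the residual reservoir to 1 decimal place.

Rayleigh residual: δ_res = (δ₀ + 1000)·f^(α−1) − 1000
α = ε/1000 + 1 = 0.97140, so α − 1 = -0.02860
f^(α−1) = 0.631^(-0.02860) = 1.013256
δ_res = (-31.7 + 1000) × 1.013256 − 1000 = 981.136 − 1000 = -18.86 permil

-18.9 permil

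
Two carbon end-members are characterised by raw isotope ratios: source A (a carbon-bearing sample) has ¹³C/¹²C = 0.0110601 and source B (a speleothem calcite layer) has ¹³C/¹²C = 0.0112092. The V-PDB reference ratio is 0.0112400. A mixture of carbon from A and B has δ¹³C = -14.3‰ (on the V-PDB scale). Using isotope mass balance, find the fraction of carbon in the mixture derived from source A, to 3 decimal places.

0.871

δ_A = (0.0110601/0.0112400 − 1)×1000 = (0.983995 − 1)×1000 = -16.005‰
δ_B = (0.0112092/0.0112400 − 1)×1000 = (0.997260 − 1)×1000 = -2.740‰
f_A = (δ_mix − δ_B)/(δ_A − δ_B) = (-14.3 − (-2.740))/(-16.005 − (-2.740))
f_A = -11.560 / -13.265 = 0.8714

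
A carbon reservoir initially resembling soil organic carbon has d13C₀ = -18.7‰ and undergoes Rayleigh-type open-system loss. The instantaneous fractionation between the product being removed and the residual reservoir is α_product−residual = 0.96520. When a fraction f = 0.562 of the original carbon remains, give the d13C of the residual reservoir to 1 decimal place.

Rayleigh residual: δ_res = (δ₀ + 1000)·f^(α−1) − 1000
α − 1 = -0.03480
f^(α−1) = 0.562^(-0.03480) = 1.020256
δ_res = (-18.7 + 1000) × 1.020256 − 1000 = 1001.177 − 1000 = 1.18‰

1.2‰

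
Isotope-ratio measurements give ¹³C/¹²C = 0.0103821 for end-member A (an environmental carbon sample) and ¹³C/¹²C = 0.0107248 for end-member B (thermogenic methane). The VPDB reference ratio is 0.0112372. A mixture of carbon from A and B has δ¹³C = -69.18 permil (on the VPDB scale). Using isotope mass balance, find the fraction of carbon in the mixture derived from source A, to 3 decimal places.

δ_A = (0.0103821/0.0112372 − 1)×1000 = (0.923905 − 1)×1000 = -76.095 permil
δ_B = (0.0107248/0.0112372 − 1)×1000 = (0.954401 − 1)×1000 = -45.599 permil
f_A = (δ_mix − δ_B)/(δ_A − δ_B) = (-69.18 − (-45.599))/(-76.095 − (-45.599))
f_A = -23.581 / -30.497 = 0.7732

0.773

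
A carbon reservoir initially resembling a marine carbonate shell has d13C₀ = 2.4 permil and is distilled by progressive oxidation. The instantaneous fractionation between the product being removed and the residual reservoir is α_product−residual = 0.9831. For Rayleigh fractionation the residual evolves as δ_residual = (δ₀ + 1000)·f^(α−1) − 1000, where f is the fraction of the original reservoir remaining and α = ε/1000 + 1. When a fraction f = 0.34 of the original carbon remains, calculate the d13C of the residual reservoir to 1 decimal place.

20.8 permil

Rayleigh residual: δ_res = (δ₀ + 1000)·f^(α−1) − 1000
α − 1 = -0.01690
f^(α−1) = 0.34^(-0.01690) = 1.018399
δ_res = (2.4 + 1000) × 1.018399 − 1000 = 1020.843 − 1000 = 20.84 permil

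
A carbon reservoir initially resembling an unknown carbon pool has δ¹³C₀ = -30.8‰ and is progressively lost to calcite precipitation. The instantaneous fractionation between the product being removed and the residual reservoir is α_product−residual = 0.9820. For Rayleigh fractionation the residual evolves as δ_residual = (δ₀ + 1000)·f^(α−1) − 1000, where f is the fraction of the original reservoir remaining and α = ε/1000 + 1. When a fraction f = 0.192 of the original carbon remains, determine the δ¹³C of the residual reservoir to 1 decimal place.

Rayleigh residual: δ_res = (δ₀ + 1000)·f^(α−1) − 1000
α − 1 = -0.01800
f^(α−1) = 0.192^(-0.01800) = 1.030150
δ_res = (-30.8 + 1000) × 1.030150 − 1000 = 998.422 − 1000 = -1.58‰

-1.6‰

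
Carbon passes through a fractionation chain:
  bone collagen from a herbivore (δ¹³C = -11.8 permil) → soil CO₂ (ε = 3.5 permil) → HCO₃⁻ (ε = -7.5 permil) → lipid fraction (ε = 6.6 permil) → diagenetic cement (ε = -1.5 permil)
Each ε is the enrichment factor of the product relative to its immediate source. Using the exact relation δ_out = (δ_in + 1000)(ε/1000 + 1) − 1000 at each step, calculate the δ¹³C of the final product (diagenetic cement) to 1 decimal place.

-10.8 permil

step 1: δ = (-11.80 + 1000)·(3.5/1000 + 1) − 1000 = -8.34 permil
step 2: δ = (-8.34 + 1000)·(-7.5/1000 + 1) − 1000 = -15.78 permil
step 3: δ = (-15.78 + 1000)·(6.6/1000 + 1) − 1000 = -9.28 permil
step 4: δ = (-9.28 + 1000)·(-1.5/1000 + 1) − 1000 = -10.77 permil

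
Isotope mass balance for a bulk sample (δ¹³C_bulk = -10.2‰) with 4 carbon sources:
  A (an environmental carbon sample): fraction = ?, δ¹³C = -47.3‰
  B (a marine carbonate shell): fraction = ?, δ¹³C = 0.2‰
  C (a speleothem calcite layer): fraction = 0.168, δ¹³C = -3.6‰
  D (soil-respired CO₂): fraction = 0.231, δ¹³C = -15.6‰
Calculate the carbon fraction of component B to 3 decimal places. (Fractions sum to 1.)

Let f_B and f_A be the unknown fractions; fractions sum to 1 so f_B + f_A = 0.601.
Mass balance: Σ fᵢ·δᵢ = δ_bulk ⇒ f_B·(0.2) + f_A·(-47.3) = -10.2 − (-4.208) = -5.992
Substitute f_A = 0.601 − f_B:
f_B·(0.2 − -47.3) = -5.992 − 0.601×(-47.3) = 22.436
f_B = 22.436 / 47.5 = 0.4723

0.472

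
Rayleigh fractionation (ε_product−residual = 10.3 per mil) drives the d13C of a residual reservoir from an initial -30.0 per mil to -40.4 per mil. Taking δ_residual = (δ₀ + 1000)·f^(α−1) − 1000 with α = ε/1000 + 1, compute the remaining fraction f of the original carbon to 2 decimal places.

α − 1 = ε/1000 = 0.0103
(δ_res + 1000)/(δ₀ + 1000) = (-40.4 + 1000)/(-30.0 + 1000) = 959.6/970.0 = 0.989278
f = 0.989278^(1/0.0103) = exp(ln(0.989278)/0.0103) = exp(-0.01078/0.0103)
f = exp(-1.0466) = 0.3511

0.35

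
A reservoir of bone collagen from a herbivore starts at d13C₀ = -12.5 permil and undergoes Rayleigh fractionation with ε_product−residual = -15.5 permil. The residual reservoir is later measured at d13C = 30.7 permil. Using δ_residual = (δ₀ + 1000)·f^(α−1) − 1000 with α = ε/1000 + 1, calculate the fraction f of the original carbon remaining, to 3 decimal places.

α − 1 = ε/1000 = -0.0155
(δ_res + 1000)/(δ₀ + 1000) = (30.7 + 1000)/(-12.5 + 1000) = 1030.7/987.5 = 1.043747
f = 1.043747^(1/-0.0155) = exp(ln(1.043747)/-0.0155) = exp(0.04282/-0.0155)
f = exp(-2.7624) = 0.0631

0.063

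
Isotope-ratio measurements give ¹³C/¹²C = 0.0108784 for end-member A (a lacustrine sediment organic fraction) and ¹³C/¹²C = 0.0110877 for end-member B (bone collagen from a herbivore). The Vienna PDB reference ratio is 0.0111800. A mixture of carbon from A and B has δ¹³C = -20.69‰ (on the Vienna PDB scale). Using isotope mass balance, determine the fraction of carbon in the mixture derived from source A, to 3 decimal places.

δ_A = (0.0108784/0.0111800 − 1)×1000 = (0.973023 − 1)×1000 = -26.977‰
δ_B = (0.0110877/0.0111800 − 1)×1000 = (0.991744 − 1)×1000 = -8.256‰
f_A = (δ_mix − δ_B)/(δ_A − δ_B) = (-20.69 − (-8.256))/(-26.977 − (-8.256))
f_A = -12.434 / -18.721 = 0.6642

0.664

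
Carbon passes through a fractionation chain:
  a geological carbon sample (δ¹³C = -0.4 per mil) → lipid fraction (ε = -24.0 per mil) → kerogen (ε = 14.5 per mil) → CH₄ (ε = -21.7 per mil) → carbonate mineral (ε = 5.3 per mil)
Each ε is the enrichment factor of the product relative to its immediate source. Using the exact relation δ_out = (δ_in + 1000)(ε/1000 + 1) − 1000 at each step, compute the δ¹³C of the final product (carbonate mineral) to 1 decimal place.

step 1: δ = (-0.40 + 1000)·(-24.0/1000 + 1) − 1000 = -24.39 per mil
step 2: δ = (-24.39 + 1000)·(14.5/1000 + 1) − 1000 = -10.24 per mil
step 3: δ = (-10.24 + 1000)·(-21.7/1000 + 1) − 1000 = -31.72 per mil
step 4: δ = (-31.72 + 1000)·(5.3/1000 + 1) − 1000 = -26.59 per mil

-26.6 per mil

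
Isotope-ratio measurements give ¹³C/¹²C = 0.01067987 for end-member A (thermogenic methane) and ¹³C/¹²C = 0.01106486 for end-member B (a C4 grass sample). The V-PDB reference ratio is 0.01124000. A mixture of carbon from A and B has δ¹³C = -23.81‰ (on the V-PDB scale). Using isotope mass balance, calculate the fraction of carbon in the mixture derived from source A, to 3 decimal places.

δ_A = (0.01067987/0.01124000 − 1)×1000 = (0.950166 − 1)×1000 = -49.834‰
δ_B = (0.01106486/0.01124000 − 1)×1000 = (0.984418 − 1)×1000 = -15.582‰
f_A = (δ_mix − δ_B)/(δ_A − δ_B) = (-23.81 − (-15.582))/(-49.834 − (-15.582))
f_A = -8.228 / -34.252 = 0.2402

0.240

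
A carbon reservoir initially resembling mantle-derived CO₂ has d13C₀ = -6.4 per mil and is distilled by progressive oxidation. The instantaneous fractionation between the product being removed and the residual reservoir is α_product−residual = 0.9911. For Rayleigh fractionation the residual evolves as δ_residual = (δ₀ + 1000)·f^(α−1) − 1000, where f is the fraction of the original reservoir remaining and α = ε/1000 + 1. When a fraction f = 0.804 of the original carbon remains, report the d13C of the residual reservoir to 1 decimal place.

-4.5 per mil

Rayleigh residual: δ_res = (δ₀ + 1000)·f^(α−1) − 1000
α − 1 = -0.00890
f^(α−1) = 0.804^(-0.00890) = 1.001943
δ_res = (-6.4 + 1000) × 1.001943 − 1000 = 995.531 − 1000 = -4.47 per mil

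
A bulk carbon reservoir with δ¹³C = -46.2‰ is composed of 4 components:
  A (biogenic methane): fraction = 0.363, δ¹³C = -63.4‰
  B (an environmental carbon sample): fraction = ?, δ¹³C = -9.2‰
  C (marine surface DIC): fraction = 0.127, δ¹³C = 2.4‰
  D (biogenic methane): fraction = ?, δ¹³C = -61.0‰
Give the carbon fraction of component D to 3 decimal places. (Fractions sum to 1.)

0.363

Let f_D and f_B be the unknown fractions; fractions sum to 1 so f_D + f_B = 0.510.
Mass balance: Σ fᵢ·δᵢ = δ_bulk ⇒ f_D·(-61.0) + f_B·(-9.2) = -46.2 − (-22.709) = -23.491
Substitute f_B = 0.510 − f_D:
f_D·(-61.0 − -9.2) = -23.491 − 0.510×(-9.2) = -18.799
f_D = -18.799 / -51.8 = 0.3629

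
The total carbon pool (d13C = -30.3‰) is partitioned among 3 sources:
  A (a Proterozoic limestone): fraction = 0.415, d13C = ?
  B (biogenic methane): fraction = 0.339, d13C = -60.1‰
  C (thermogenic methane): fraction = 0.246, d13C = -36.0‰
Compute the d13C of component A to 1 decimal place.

Isotope mass balance: δ_bulk = Σ fᵢ·δᵢ.
-30.3 = 0.415×δ_A + 0.339×(-60.1) + 0.246×(-36.0)
0.415·δ_A = -30.3 − (-29.230) = -1.070
δ_A = -1.070 / 0.415 = -2.58‰

-2.6‰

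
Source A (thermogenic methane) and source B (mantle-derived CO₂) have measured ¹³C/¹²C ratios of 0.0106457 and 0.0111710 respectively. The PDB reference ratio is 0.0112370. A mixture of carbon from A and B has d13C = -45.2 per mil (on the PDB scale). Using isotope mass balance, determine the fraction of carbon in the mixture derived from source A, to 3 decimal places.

0.841

δ_A = (0.0106457/0.0112370 − 1)×1000 = (0.947379 − 1)×1000 = -52.621 per mil
δ_B = (0.0111710/0.0112370 − 1)×1000 = (0.994127 − 1)×1000 = -5.873 per mil
f_A = (δ_mix − δ_B)/(δ_A − δ_B) = (-45.2 − (-5.873))/(-52.621 − (-5.873))
f_A = -39.327 / -46.747 = 0.8413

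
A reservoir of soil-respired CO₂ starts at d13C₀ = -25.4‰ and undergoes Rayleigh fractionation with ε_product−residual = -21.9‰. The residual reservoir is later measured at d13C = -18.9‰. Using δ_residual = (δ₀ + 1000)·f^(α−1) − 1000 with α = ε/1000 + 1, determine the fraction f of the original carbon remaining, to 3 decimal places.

α − 1 = ε/1000 = -0.0219
(δ_res + 1000)/(δ₀ + 1000) = (-18.9 + 1000)/(-25.4 + 1000) = 981.1/974.6 = 1.006669
f = 1.006669^(1/-0.0219) = exp(ln(1.006669)/-0.0219) = exp(0.00665/-0.0219)
f = exp(-0.3035) = 0.7382

0.738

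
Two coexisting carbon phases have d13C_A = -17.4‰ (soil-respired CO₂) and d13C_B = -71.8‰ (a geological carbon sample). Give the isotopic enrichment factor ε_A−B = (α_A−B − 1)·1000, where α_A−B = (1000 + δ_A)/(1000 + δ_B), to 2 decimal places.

58.61‰

α_A−B = (1000 + -17.4) / (1000 + -71.8) = 982.6 / 928.2 = 1.058608
ε_A−B = (1.058608 − 1) × 1000 = 58.608‰
(The approximation ε ≈ δ_A − δ_B would give 54.4‰.)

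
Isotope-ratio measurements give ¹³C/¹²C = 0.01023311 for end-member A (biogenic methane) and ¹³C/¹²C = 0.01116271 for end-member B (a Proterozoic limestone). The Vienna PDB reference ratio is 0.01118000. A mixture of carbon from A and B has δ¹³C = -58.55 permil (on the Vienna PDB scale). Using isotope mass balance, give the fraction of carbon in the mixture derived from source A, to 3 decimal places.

0.686

δ_A = (0.01023311/0.01118000 − 1)×1000 = (0.915305 − 1)×1000 = -84.695 permil
δ_B = (0.01116271/0.01118000 − 1)×1000 = (0.998453 − 1)×1000 = -1.547 permil
f_A = (δ_mix − δ_B)/(δ_A − δ_B) = (-58.55 − (-1.547))/(-84.695 − (-1.547))
f_A = -57.003 / -83.148 = 0.6856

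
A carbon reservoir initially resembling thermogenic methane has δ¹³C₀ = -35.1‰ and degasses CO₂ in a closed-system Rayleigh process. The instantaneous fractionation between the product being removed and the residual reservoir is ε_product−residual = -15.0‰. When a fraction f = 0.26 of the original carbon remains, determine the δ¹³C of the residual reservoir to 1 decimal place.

Rayleigh residual: δ_res = (δ₀ + 1000)·f^(α−1) − 1000
α = ε/1000 + 1 = 0.98500, so α − 1 = -0.01500
f^(α−1) = 0.26^(-0.01500) = 1.020412
δ_res = (-35.1 + 1000) × 1.020412 − 1000 = 984.595 − 1000 = -15.40‰

-15.4‰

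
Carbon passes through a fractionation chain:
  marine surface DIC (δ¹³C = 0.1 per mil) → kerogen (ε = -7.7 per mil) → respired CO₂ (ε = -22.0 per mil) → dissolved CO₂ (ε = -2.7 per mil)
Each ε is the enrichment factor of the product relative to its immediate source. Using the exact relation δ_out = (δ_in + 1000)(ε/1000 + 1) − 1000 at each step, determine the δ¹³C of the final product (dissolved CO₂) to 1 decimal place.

-32.1 per mil

step 1: δ = (0.10 + 1000)·(-7.7/1000 + 1) − 1000 = -7.60 per mil
step 2: δ = (-7.60 + 1000)·(-22.0/1000 + 1) − 1000 = -29.43 per mil
step 3: δ = (-29.43 + 1000)·(-2.7/1000 + 1) − 1000 = -32.05 per mil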